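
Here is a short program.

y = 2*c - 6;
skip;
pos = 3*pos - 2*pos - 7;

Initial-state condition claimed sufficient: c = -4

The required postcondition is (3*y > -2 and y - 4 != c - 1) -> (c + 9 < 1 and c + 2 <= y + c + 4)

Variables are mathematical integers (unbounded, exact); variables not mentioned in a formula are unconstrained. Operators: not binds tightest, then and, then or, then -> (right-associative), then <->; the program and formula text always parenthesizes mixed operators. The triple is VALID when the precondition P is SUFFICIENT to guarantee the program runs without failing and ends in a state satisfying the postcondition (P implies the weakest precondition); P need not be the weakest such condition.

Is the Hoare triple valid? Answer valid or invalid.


Working backward. After the program, the postcondition (3*y > -2 and y - 4 != c - 1) -> (c + 9 < 1 and c + 2 <= y + c + 4) must hold; in canonical form it is (3*y > -2 and y != c + 3) -> (c < -8 and y >= -2).
Before pos := 3*pos - 2*pos - 7: (3*y > -2 and y != c + 3) -> (c < -8 and y >= -2)
Before skip: (3*y > -2 and y != c + 3) -> (c < -8 and y >= -2)
Before y := 2*c - 6: (6*c > 16 and c != 9) -> (c < -8 and 2*c >= 4)
The weakest precondition is (6*c > 16 and c != 9) -> (c < -8 and 2*c >= 4).
Check whether c = -4 implies it.
Every state satisfying the precondition satisfies the weakest precondition: the implication holds.
Answer: valid


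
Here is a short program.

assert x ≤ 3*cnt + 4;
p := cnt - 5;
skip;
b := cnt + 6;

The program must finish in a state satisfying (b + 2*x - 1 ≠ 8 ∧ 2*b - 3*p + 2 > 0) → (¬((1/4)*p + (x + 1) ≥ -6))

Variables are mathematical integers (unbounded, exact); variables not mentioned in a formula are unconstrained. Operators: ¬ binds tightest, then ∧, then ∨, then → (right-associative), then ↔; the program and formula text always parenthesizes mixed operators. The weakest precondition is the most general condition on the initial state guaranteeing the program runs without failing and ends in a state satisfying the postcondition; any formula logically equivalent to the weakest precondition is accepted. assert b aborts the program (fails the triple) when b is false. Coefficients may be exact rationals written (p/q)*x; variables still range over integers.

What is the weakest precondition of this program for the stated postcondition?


Working backward. After the program, the postcondition (b + 2*x - 1 ≠ 8 ∧ 2*b - 3*p + 2 > 0) → (¬((1/4)*p + (x + 1) ≥ -6)) must hold; in canonical form it is (b + 2*x ≠ 9 ∧ 2*b > 3*p - 2) → (¬((1/4)*p + x ≥ -7)).
Before b := cnt + 6: (cnt + 2*x ≠ 3 ∧ 2*cnt > 3*p - 14) → (¬((1/4)*p + x ≥ -7))
Before skip: (cnt + 2*x ≠ 3 ∧ 2*cnt > 3*p - 14) → (¬((1/4)*p + x ≥ -7))
Before p := cnt - 5: (cnt + 2*x ≠ 3 ∧ cnt < 29) → (¬((1/4)*cnt + x ≥ -23/4))
Before assert x ≤ 3*cnt + 4: x ≤ 3*cnt + 4 ∧ ((cnt + 2*x ≠ 3 ∧ cnt < 29) → (¬((1/4)*cnt + x ≥ -23/4)))
Answer: WP = x ≤ 3*cnt + 4 ∧ ((cnt + 2*x ≠ 3 ∧ cnt < 29) → (¬((1/4)*cnt + x ≥ -23/4)))


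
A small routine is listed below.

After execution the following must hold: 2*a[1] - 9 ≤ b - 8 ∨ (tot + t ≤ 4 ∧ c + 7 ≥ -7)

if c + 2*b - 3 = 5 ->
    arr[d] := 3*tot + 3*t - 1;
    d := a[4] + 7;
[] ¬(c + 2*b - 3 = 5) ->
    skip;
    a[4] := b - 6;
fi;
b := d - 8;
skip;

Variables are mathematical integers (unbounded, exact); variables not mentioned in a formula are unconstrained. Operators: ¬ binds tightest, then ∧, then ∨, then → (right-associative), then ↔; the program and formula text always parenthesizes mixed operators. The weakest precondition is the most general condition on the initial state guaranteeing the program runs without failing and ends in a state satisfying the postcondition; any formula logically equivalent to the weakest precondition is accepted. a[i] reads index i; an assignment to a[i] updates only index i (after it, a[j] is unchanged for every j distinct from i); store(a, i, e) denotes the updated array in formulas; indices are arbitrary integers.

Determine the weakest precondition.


Working backward. After the program, the postcondition 2*a[1] - 9 ≤ b - 8 ∨ (tot + t ≤ 4 ∧ c + 7 ≥ -7) must hold; in canonical form it is 2*a[1] ≤ b + 1 ∨ (t + tot ≤ 4 ∧ c ≥ -14).
Before skip: 2*a[1] ≤ b + 1 ∨ (t + tot ≤ 4 ∧ c ≥ -14)
Before b := d - 8: 2*a[1] ≤ d - 7 ∨ (t + tot ≤ 4 ∧ c ≥ -14)
Then branch requires 2*a[1] ≤ a[4] ∨ (t + tot ≤ 4 ∧ c ≥ -14); else branch requires 2*a[1] ≤ d - 7 ∨ (t + tot ≤ 4 ∧ c ≥ -14).
Before the if: (2*b + c = 8 → (2*a[1] ≤ a[4] ∨ (t + tot ≤ 4 ∧ c ≥ -14))) ∧ ((¬(2*b + c = 8)) → (2*a[1] ≤ d - 7 ∨ (t + tot ≤ 4 ∧ c ≥ -14)))
Answer: WP = (2*b + c = 8 → (2*a[1] ≤ a[4] ∨ (t + tot ≤ 4 ∧ c ≥ -14))) ∧ ((¬(2*b + c = 8)) → (2*a[1] ≤ d - 7 ∨ (t + tot ≤ 4 ∧ c ≥ -14)))


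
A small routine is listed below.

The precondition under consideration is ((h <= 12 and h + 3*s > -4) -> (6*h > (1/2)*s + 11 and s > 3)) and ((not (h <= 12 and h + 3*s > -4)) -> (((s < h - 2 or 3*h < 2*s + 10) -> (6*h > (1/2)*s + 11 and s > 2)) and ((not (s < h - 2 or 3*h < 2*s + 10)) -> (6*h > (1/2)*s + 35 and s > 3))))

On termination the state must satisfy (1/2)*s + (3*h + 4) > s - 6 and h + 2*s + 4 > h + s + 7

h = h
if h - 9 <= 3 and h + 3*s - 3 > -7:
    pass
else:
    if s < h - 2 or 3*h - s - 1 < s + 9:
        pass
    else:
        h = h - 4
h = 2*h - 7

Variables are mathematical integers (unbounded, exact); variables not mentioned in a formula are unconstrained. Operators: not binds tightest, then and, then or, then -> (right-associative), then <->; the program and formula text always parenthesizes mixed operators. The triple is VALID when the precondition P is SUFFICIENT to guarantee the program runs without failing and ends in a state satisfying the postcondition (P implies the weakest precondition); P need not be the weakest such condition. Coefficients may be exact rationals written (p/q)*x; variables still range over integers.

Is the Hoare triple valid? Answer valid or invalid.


Working backward. After the program, the postcondition (1/2)*s + (3*h + 4) > s - 6 and h + 2*s + 4 > h + s + 7 must hold; in canonical form it is 3*h > (1/2)*s - 10 and s > 3.
Before h := 2*h - 7: 6*h > (1/2)*s + 11 and s > 3
Then branch requires 6*h > (1/2)*s + 11 and s > 3; else branch requires ((s < h - 2 or 3*h < 2*s + 10) -> (6*h > (1/2)*s + 11 and s > 3)) and ((not (s < h - 2 or 3*h < 2*s + 10)) -> (6*h > (1/2)*s + 35 and s > 3)).
Before the if: ((h <= 12 and h + 3*s > -4) -> (6*h > (1/2)*s + 11 and s > 3)) and ((not (h <= 12 and h + 3*s > -4)) -> (((s < h - 2 or 3*h < 2*s + 10) -> (6*h > (1/2)*s + 11 and s > 3)) and ((not (s < h - 2 or 3*h < 2*s + 10)) -> (6*h > (1/2)*s + 35 and s > 3))))
Before h := h: ((h <= 12 and h + 3*s > -4) -> (6*h > (1/2)*s + 11 and s > 3)) and ((not (h <= 12 and h + 3*s > -4)) -> (((s < h - 2 or 3*h < 2*s + 10) -> (6*h > (1/2)*s + 11 and s > 3)) and ((not (s < h - 2 or 3*h < 2*s + 10)) -> (6*h > (1/2)*s + 35 and s > 3))))
The weakest precondition is ((h <= 12 and h + 3*s > -4) -> (6*h > (1/2)*s + 11 and s > 3)) and ((not (h <= 12 and h + 3*s > -4)) -> (((s < h - 2 or 3*h < 2*s + 10) -> (6*h > (1/2)*s + 11 and s > 3)) and ((not (s < h - 2 or 3*h < 2*s + 10)) -> (6*h > (1/2)*s + 35 and s > 3)))).
Check whether ((h <= 12 and h + 3*s > -4) -> (6*h > (1/2)*s + 11 and s > 3)) and ((not (h <= 12 and h + 3*s > -4)) -> (((s < h - 2 or 3*h < 2*s + 10) -> (6*h > (1/2)*s + 11 and s > 2)) and ((not (s < h - 2 or 3*h < 2*s + 10)) -> (6*h > (1/2)*s + 35 and s > 3)))) implies it.
Countermodel: at the initial state h = 13, s = 3, the precondition holds but the weakest precondition fails.
Answer: invalid


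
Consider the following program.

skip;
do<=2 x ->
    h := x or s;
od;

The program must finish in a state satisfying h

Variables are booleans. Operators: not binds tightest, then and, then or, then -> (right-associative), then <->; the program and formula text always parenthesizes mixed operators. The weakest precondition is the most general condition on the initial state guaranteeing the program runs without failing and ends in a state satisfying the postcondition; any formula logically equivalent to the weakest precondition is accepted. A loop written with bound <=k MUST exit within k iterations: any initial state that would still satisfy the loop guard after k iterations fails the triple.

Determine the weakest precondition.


Working backward. After the program, h must hold.
Before the loop (bound <=2), unroll the exhaustion recursion (WP_0 = exit-now case; WP_j = one more guarded iteration, up to j = 2):
  WP_0: (not x) and h
  WP_1: (x -> ((not x) and (x or s))) and ((not x) -> h)
  WP_2: (x -> ((x -> ((not x) and (x or s))) and ((not x) -> (x or s)))) and ((not x) -> h)
So before the loop: (x -> ((x -> ((not x) and (x or s))) and ((not x) -> (x or s)))) and ((not x) -> h)
Before skip: (x -> ((x -> ((not x) and (x or s))) and ((not x) -> (x or s)))) and ((not x) -> h)
Answer: WP = (x -> ((x -> ((not x) and (x or s))) and ((not x) -> (x or s)))) and ((not x) -> h)


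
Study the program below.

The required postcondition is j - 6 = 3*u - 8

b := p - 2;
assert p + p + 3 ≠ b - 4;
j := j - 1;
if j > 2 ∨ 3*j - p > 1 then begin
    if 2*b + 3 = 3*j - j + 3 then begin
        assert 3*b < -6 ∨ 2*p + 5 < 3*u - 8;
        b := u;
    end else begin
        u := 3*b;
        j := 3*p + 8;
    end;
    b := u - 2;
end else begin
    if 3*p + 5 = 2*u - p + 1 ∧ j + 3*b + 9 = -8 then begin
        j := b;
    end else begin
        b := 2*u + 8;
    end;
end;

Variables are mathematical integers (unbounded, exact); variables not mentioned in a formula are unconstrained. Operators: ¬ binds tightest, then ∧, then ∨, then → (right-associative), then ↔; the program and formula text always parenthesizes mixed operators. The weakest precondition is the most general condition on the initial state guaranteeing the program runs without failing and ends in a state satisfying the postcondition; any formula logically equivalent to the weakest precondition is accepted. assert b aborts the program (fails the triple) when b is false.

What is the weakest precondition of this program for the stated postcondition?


Working backward. After the program, the postcondition j - 6 = 3*u - 8 must hold; in canonical form it is j = 3*u - 2.
Then branch requires (2*b = 2*j → ((3*b < -6 ∨ 2*p < 3*u - 13) ∧ j = 3*u - 2)) ∧ ((¬(2*b = 2*j)) → 3*p = 9*b - 10); else branch requires ((4*p = 2*u - 4 ∧ 3*b + j = -17) → b = 3*u - 2) ∧ ((¬(4*p = 2*u - 4 ∧ 3*b + j = -17)) → j = 3*u - 2).
Before the if: ((j > 2 ∨ 3*j > p + 1) → ((2*b = 2*j → ((3*b < -6 ∨ 2*p < 3*u - 13) ∧ j = 3*u - 2)) ∧ ((¬(2*b = 2*j)) → 3*p = 9*b - 10))) ∧ ((¬(j > 2 ∨ 3*j > p + 1)) → (((4*p = 2*u - 4 ∧ 3*b + j = -17) → b = 3*u - 2) ∧ ((¬(4*p = 2*u - 4 ∧ 3*b + j = -17)) → j = 3*u - 2)))
Before j := j - 1: ((j > 3 ∨ 3*j > p + 4) → ((2*b = 2*j - 2 → ((3*b < -6 ∨ 2*p < 3*u - 13) ∧ j = 3*u - 1)) ∧ ((¬(2*b = 2*j - 2)) → 3*p = 9*b - 10))) ∧ ((¬(j > 3 ∨ 3*j > p + 4)) → (((4*p = 2*u - 4 ∧ 3*b + j = -16) → b = 3*u - 2) ∧ ((¬(4*p = 2*u - 4 ∧ 3*b + j = -16)) → j = 3*u - 1)))
Before assert p + p + 3 ≠ b - 4: 2*p ≠ b - 7 ∧ ((j > 3 ∨ 3*j > p + 4) → ((2*b = 2*j - 2 → ((3*b < -6 ∨ 2*p < 3*u - 13) ∧ j = 3*u - 1)) ∧ ((¬(2*b = 2*j - 2)) → 3*p = 9*b - 10))) ∧ ((¬(j > 3 ∨ 3*j > p + 4)) → (((4*p = 2*u - 4 ∧ 3*b + j = -16) → b = 3*u - 2) ∧ ((¬(4*p = 2*u - 4 ∧ 3*b + j = -16)) → j = 3*u - 1)))
Before b := p - 2: p ≠ -9 ∧ ((j > 3 ∨ 3*j > p + 4) → ((2*p = 2*j + 2 → ((3*p < 0 ∨ 2*p < 3*u - 13) ∧ j = 3*u - 1)) ∧ ((¬(2*p = 2*j + 2)) → 6*p = 28))) ∧ ((¬(j > 3 ∨ 3*j > p + 4)) → (((4*p = 2*u - 4 ∧ j + 3*p = -10) → p = 3*u) ∧ ((¬(4*p = 2*u - 4 ∧ j + 3*p = -10)) → j = 3*u - 1)))
Answer: WP = p ≠ -9 ∧ ((j > 3 ∨ 3*j > p + 4) → ((2*p = 2*j + 2 → ((3*p < 0 ∨ 2*p < 3*u - 13) ∧ j = 3*u - 1)) ∧ ((¬(2*p = 2*j + 2)) → 6*p = 28))) ∧ ((¬(j > 3 ∨ 3*j > p + 4)) → (((4*p = 2*u - 4 ∧ j + 3*p = -10) → p = 3*u) ∧ ((¬(4*p = 2*u - 4 ∧ j + 3*p = -10)) → j = 3*u - 1)))


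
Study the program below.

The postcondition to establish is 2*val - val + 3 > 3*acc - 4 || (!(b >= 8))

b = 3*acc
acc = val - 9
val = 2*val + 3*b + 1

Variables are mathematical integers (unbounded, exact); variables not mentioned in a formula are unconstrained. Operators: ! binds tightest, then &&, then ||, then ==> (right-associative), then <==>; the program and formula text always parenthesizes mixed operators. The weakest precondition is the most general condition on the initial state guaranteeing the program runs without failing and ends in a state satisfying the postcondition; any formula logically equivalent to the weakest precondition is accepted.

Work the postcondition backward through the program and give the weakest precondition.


Working backward. After the program, the postcondition 2*val - val + 3 > 3*acc - 4 || (!(b >= 8)) must hold; in canonical form it is val > 3*acc - 7 || (!(b >= 8)).
Before val := 2*val + 3*b + 1: 3*b + 2*val > 3*acc - 8 || (!(b >= 8))
Before acc := val - 9: 3*b > val - 35 || (!(b >= 8))
Before b := 3*acc: 9*acc > val - 35 || (!(3*acc >= 8))
Answer: WP = 9*acc > val - 35 || (!(3*acc >= 8))


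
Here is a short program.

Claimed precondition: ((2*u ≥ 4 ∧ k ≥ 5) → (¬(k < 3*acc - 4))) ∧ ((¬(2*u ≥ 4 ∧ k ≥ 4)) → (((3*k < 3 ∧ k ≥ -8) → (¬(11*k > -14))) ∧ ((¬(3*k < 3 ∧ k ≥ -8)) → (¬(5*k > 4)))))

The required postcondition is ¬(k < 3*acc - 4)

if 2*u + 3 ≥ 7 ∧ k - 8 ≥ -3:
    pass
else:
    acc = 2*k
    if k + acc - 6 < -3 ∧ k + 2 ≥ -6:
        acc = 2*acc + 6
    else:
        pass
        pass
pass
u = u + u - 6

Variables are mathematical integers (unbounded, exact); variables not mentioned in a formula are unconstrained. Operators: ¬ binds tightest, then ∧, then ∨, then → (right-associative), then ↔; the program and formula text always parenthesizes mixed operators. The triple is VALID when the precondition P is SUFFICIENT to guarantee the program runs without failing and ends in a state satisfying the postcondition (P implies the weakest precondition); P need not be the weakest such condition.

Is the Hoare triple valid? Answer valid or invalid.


Working backward. After the program, ¬(k < 3*acc - 4) must hold.
Before u := u + u - 6: ¬(k < 3*acc - 4)
Before skip: ¬(k < 3*acc - 4)
Then branch requires ¬(k < 3*acc - 4); else branch requires ((3*k < 3 ∧ k ≥ -8) → (¬(11*k > -14))) ∧ ((¬(3*k < 3 ∧ k ≥ -8)) → (¬(5*k > 4))).
Before the if: ((2*u ≥ 4 ∧ k ≥ 5) → (¬(k < 3*acc - 4))) ∧ ((¬(2*u ≥ 4 ∧ k ≥ 5)) → (((3*k < 3 ∧ k ≥ -8) → (¬(11*k > -14))) ∧ ((¬(3*k < 3 ∧ k ≥ -8)) → (¬(5*k > 4)))))
The weakest precondition is ((2*u ≥ 4 ∧ k ≥ 5) → (¬(k < 3*acc - 4))) ∧ ((¬(2*u ≥ 4 ∧ k ≥ 5)) → (((3*k < 3 ∧ k ≥ -8) → (¬(11*k > -14))) ∧ ((¬(3*k < 3 ∧ k ≥ -8)) → (¬(5*k > 4))))).
Check whether ((2*u ≥ 4 ∧ k ≥ 5) → (¬(k < 3*acc - 4))) ∧ ((¬(2*u ≥ 4 ∧ k ≥ 4)) → (((3*k < 3 ∧ k ≥ -8) → (¬(11*k > -14))) ∧ ((¬(3*k < 3 ∧ k ≥ -8)) → (¬(5*k > 4))))) implies it.
Countermodel: at the initial state acc = 0, k = 4, u = 2, the precondition holds but the weakest precondition fails.
Answer: invalid


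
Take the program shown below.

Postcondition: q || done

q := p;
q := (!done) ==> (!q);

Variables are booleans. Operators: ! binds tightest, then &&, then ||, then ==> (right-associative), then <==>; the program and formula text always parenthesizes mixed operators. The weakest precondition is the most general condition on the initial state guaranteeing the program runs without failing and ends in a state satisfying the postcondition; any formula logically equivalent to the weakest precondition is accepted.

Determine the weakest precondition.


Working backward. After the program, q || done must hold.
Before q := (!done) ==> (!q): ((!done) ==> (!q)) || done
Before q := p: ((!done) ==> (!p)) || done
Answer: WP = ((!done) ==> (!p)) || done


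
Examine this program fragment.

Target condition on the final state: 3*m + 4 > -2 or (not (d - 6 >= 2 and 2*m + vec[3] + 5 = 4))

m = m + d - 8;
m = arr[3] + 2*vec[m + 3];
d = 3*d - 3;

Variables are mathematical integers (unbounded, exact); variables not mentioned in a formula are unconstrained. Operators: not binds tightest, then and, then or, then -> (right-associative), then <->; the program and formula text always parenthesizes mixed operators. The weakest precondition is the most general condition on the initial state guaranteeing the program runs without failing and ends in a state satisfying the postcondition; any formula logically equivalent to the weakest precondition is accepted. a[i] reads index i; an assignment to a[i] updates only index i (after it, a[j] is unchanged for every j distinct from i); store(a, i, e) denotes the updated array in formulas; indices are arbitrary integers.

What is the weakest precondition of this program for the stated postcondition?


Working backward. After the program, the postcondition 3*m + 4 > -2 or (not (d - 6 >= 2 and 2*m + vec[3] + 5 = 4)) must hold; in canonical form it is 3*m > -6 or (not (d >= 8 and vec[3] + 2*m = -1)).
Before d := 3*d - 3: 3*m > -6 or (not (3*d >= 11 and vec[3] + 2*m = -1))
Before m := arr[3] + 2*vec[m + 3]: 3*arr[3] + 6*vec[m + 3] > -6 or (not (3*d >= 11 and 2*arr[3] + 4*vec[m + 3] + vec[3] = -1))
Before m := m + d - 8: 3*arr[3] + 6*vec[d + m - 5] > -6 or (not (3*d >= 11 and 2*arr[3] + vec[3] + 4*vec[d + m - 5] = -1))
Answer: WP = 3*arr[3] + 6*vec[d + m - 5] > -6 or (not (3*d >= 11 and 2*arr[3] + vec[3] + 4*vec[d + m - 5] = -1))


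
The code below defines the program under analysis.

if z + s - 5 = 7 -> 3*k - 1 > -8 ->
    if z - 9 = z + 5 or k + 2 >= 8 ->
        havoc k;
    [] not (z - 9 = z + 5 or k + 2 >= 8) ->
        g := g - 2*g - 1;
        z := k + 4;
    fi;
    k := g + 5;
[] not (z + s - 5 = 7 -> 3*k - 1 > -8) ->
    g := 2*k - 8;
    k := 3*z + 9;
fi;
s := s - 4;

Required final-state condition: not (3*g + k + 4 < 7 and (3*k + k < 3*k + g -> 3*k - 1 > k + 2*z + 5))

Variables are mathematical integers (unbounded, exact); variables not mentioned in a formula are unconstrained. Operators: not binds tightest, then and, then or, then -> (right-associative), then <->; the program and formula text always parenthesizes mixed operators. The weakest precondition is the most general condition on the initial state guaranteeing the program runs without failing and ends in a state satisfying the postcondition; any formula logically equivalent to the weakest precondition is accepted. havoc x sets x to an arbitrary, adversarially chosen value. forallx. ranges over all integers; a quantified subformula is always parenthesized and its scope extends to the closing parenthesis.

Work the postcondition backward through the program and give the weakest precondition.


Working backward. After the program, the postcondition not (3*g + k + 4 < 7 and (3*k + k < 3*k + g -> 3*k - 1 > k + 2*z + 5)) must hold; in canonical form it is not (3*g + k < 3 and (k < g -> 2*k > 2*z + 6)).
Before s := s - 4: not (3*g + k < 3 and (k < g -> 2*k > 2*z + 6))
Then branch requires (k >= 6 -> (not (4*g < -2))) and ((not (k >= 6)) -> (not (4*g > -2))); else branch requires not (6*k + 3*z < 18 and (3*z < 2*k - 17 -> 4*z > -12)).
Before the if: ((s + z = 12 -> 3*k > -7) -> ((k >= 6 -> (not (4*g < -2))) and ((not (k >= 6)) -> (not (4*g > -2))))) and ((not (s + z = 12 -> 3*k > -7)) -> (not (6*k + 3*z < 18 and (3*z < 2*k - 17 -> 4*z > -12))))
Answer: WP = ((s + z = 12 -> 3*k > -7) -> ((k >= 6 -> (not (4*g < -2))) and ((not (k >= 6)) -> (not (4*g > -2))))) and ((not (s + z = 12 -> 3*k > -7)) -> (not (6*k + 3*z < 18 and (3*z < 2*k - 17 -> 4*z > -12))))


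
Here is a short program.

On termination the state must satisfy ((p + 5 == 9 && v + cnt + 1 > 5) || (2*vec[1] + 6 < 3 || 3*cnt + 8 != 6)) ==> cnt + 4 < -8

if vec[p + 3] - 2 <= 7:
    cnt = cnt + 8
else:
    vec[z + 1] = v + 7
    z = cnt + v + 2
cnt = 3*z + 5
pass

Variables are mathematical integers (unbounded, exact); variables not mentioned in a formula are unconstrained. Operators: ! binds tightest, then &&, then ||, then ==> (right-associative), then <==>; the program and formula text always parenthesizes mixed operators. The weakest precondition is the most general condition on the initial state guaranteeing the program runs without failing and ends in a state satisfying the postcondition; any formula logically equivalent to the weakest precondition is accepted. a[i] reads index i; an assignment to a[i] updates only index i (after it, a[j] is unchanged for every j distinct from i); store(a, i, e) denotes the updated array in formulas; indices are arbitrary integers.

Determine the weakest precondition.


Working backward. After the program, the postcondition ((p + 5 == 9 && v + cnt + 1 > 5) || (2*vec[1] + 6 < 3 || 3*cnt + 8 != 6)) ==> cnt + 4 < -8 must hold; in canonical form it is ((p == 4 && cnt + v > 4) || 2*vec[1] < -3 || 3*cnt != -2) ==> cnt < -12.
Before skip: ((p == 4 && cnt + v > 4) || 2*vec[1] < -3 || 3*cnt != -2) ==> cnt < -12
Before cnt := 3*z + 5: ((p == 4 && v + 3*z > -1) || 2*vec[1] < -3 || 9*z != -17) ==> 3*z < -17
Then branch requires ((p == 4 && v + 3*z > -1) || 2*vec[1] < -3 || 9*z != -17) ==> 3*z < -17; else branch requires ((p == 4 && 3*cnt + 4*v > -7) || 2*store(vec, z + 1, v + 7)[1] < -3 || 9*cnt + 9*v != -35) ==> 3*cnt + 3*v < -23.
Before the if: (vec[p + 3] <= 9 ==> (((p == 4 && v + 3*z > -1) || 2*vec[1] < -3 || 9*z != -17) ==> 3*z < -17)) && ((!(vec[p + 3] <= 9)) ==> (((p == 4 && 3*cnt + 4*v > -7) || 2*store(vec, z + 1, v + 7)[1] < -3 || 9*cnt + 9*v != -35) ==> 3*cnt + 3*v < -23))
Answer: WP = (vec[p + 3] <= 9 ==> (((p == 4 && v + 3*z > -1) || 2*vec[1] < -3 || 9*z != -17) ==> 3*z < -17)) && ((!(vec[p + 3] <= 9)) ==> (((p == 4 && 3*cnt + 4*v > -7) || 2*store(vec, z + 1, v + 7)[1] < -3 || 9*cnt + 9*v != -35) ==> 3*cnt + 3*v < -23))


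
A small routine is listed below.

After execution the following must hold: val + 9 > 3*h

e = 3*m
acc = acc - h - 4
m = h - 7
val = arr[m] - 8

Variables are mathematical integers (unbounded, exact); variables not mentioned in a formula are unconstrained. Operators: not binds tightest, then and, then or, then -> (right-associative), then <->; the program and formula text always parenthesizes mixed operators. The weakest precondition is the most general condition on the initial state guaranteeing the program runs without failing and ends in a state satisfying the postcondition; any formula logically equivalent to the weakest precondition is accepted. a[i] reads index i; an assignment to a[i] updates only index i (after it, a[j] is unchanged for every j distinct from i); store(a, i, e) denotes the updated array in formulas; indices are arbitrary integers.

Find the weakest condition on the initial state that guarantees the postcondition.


Working backward. After the program, the postcondition val + 9 > 3*h must hold; in canonical form it is val > 3*h - 9.
Before val := arr[m] - 8: arr[m] > 3*h - 1
Before m := h - 7: arr[h - 7] > 3*h - 1
Before acc := acc - h - 4: arr[h - 7] > 3*h - 1
Before e := 3*m: arr[h - 7] > 3*h - 1
Answer: WP = arr[h - 7] > 3*h - 1


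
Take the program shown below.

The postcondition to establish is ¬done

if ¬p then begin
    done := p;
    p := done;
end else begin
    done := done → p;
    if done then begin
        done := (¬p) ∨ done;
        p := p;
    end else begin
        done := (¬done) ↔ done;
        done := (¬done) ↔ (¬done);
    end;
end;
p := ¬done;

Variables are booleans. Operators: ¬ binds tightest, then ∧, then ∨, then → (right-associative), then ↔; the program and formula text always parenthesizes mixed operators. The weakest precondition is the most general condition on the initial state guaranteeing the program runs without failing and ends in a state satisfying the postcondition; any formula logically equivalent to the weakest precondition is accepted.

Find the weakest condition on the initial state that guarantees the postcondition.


Working backward. After the program, ¬done must hold.
Before p := ¬done: ¬done
Then branch requires ¬p; else branch requires ((done → p) → (¬((¬p) ∨ (done → p)))) ∧ (done → p).
Before the if: p → (((done → p) → (¬((¬p) ∨ (done → p)))) ∧ (done → p))
Answer: WP = p → (((done → p) → (¬((¬p) ∨ (done → p)))) ∧ (done → p))


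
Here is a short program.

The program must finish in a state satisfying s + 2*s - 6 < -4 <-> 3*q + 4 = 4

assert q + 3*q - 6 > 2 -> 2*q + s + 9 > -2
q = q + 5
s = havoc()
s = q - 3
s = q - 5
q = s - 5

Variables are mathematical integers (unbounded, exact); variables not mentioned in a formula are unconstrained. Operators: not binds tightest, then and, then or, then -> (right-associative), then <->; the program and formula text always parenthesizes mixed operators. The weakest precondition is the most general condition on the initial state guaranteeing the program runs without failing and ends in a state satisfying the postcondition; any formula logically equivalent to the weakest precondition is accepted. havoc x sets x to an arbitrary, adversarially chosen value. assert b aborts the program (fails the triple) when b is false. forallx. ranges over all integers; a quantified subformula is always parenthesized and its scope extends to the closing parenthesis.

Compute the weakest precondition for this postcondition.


Working backward. After the program, the postcondition s + 2*s - 6 < -4 <-> 3*q + 4 = 4 must hold; in canonical form it is 3*s < 2 <-> 3*q = 0.
Before q := s - 5: 3*s < 2 <-> 3*s = 15
Before s := q - 5: 3*q < 17 <-> 3*q = 30
Before s := q - 3: 3*q < 17 <-> 3*q = 30
Before havoc s: 3*q < 17 <-> 3*q = 30
Before q := q + 5: 3*q < 2 <-> 3*q = 15
Before assert q + 3*q - 6 > 2 -> 2*q + s + 9 > -2: (4*q > 8 -> 2*q + s > -11) and (3*q < 2 <-> 3*q = 15)
Answer: WP = (4*q > 8 -> 2*q + s > -11) and (3*q < 2 <-> 3*q = 15)


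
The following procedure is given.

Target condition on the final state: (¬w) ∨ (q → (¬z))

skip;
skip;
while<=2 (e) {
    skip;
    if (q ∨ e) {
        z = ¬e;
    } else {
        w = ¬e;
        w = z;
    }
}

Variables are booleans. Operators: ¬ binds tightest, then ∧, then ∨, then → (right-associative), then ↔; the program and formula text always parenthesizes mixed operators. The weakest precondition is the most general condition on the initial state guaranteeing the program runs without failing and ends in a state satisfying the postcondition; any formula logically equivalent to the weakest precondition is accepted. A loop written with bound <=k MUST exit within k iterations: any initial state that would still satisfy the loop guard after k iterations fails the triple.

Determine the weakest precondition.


Working backward. After the program, (¬w) ∨ (q → (¬z)) must hold.
Before the loop (bound <=2), unroll the exhaustion recursion (WP_0 = exit-now case; WP_j = one more guarded iteration, up to j = 2):
  WP_0: (¬e) ∧ ((¬w) ∨ (q → (¬z)))
  WP_1: (e → (((q ∨ e) → ((¬e) ∧ ((¬w) ∨ (q → e)))) ∧ ((¬(q ∨ e)) → ((¬e) ∧ ((¬z) ∨ (q → (¬z))))))) ∧ ((¬e) → ((¬w) ∨ (q → (¬z))))
  WP_2: (e → (((q ∨ e) → ((e → (((q ∨ e) → ((¬e) ∧ ((¬w) ∨ (q → e)))) ∧ ((¬(q ∨ e)) → ((¬e) ∧ (e ∨ (q → e)))))) ∧ ((¬e) → ((¬w) ∨ (q → e))))) ∧ ((¬(q ∨ e)) → ((e → (((q ∨ e) → ((¬e) ∧ ((¬z) ∨ (q → e)))) ∧ ((¬(q ∨ e)) → ((¬e) ∧ ((¬z) ∨ (q → (¬z))))))) ∧ ((¬e) → ((¬z) ∨ (q → (¬z)))))))) ∧ ((¬e) → ((¬w) ∨ (q → (¬z))))
So before the loop: (e → (((q ∨ e) → ((e → (((q ∨ e) → ((¬e) ∧ ((¬w) ∨ (q → e)))) ∧ ((¬(q ∨ e)) → ((¬e) ∧ (e ∨ (q → e)))))) ∧ ((¬e) → ((¬w) ∨ (q → e))))) ∧ ((¬(q ∨ e)) → ((e → (((q ∨ e) → ((¬e) ∧ ((¬z) ∨ (q → e)))) ∧ ((¬(q ∨ e)) → ((¬e) ∧ ((¬z) ∨ (q → (¬z))))))) ∧ ((¬e) → ((¬z) ∨ (q → (¬z)))))))) ∧ ((¬e) → ((¬w) ∨ (q → (¬z))))
Before skip: (e → (((q ∨ e) → ((e → (((q ∨ e) → ((¬e) ∧ ((¬w) ∨ (q → e)))) ∧ ((¬(q ∨ e)) → ((¬e) ∧ (e ∨ (q → e)))))) ∧ ((¬e) → ((¬w) ∨ (q → e))))) ∧ ((¬(q ∨ e)) → ((e → (((q ∨ e) → ((¬e) ∧ ((¬z) ∨ (q → e)))) ∧ ((¬(q ∨ e)) → ((¬e) ∧ ((¬z) ∨ (q → (¬z))))))) ∧ ((¬e) → ((¬z) ∨ (q → (¬z)))))))) ∧ ((¬e) → ((¬w) ∨ (q → (¬z))))
Before skip: (e → (((q ∨ e) → ((e → (((q ∨ e) → ((¬e) ∧ ((¬w) ∨ (q → e)))) ∧ ((¬(q ∨ e)) → ((¬e) ∧ (e ∨ (q → e)))))) ∧ ((¬e) → ((¬w) ∨ (q → e))))) ∧ ((¬(q ∨ e)) → ((e → (((q ∨ e) → ((¬e) ∧ ((¬z) ∨ (q → e)))) ∧ ((¬(q ∨ e)) → ((¬e) ∧ ((¬z) ∨ (q → (¬z))))))) ∧ ((¬e) → ((¬z) ∨ (q → (¬z)))))))) ∧ ((¬e) → ((¬w) ∨ (q → (¬z))))
Answer: WP = (e → (((q ∨ e) → ((e → (((q ∨ e) → ((¬e) ∧ ((¬w) ∨ (q → e)))) ∧ ((¬(q ∨ e)) → ((¬e) ∧ (e ∨ (q → e)))))) ∧ ((¬e) → ((¬w) ∨ (q → e))))) ∧ ((¬(q ∨ e)) → ((e → (((q ∨ e) → ((¬e) ∧ ((¬z) ∨ (q → e)))) ∧ ((¬(q ∨ e)) → ((¬e) ∧ ((¬z) ∨ (q → (¬z))))))) ∧ ((¬e) → ((¬z) ∨ (q → (¬z)))))))) ∧ ((¬e) → ((¬w) ∨ (q → (¬z))))


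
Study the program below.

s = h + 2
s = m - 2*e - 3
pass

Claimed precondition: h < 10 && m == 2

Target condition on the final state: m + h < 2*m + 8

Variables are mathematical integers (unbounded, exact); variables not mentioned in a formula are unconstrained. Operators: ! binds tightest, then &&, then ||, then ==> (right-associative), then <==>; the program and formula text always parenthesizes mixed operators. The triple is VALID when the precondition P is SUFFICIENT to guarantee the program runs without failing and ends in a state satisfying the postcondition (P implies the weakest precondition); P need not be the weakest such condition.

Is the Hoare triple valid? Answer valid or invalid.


Working backward. After the program, the postcondition m + h < 2*m + 8 must hold; in canonical form it is h < m + 8.
Before skip: h < m + 8
Before s := m - 2*e - 3: h < m + 8
Before s := h + 2: h < m + 8
The weakest precondition is h < m + 8.
Check whether h < 10 && m == 2 implies it.
Every state satisfying the precondition satisfies the weakest precondition: the implication holds.
Answer: valid


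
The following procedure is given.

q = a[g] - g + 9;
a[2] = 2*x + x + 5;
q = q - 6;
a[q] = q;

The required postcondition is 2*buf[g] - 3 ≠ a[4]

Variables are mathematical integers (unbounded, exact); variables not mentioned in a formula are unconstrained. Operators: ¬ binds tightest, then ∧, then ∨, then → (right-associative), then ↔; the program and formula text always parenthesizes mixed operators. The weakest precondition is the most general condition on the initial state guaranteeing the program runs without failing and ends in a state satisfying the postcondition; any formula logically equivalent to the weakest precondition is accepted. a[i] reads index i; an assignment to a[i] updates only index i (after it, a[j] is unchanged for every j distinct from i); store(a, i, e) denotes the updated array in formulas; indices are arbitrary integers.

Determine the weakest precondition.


Working backward. After the program, the postcondition 2*buf[g] - 3 ≠ a[4] must hold; in canonical form it is 2*buf[g] ≠ a[4] + 3.
Before a[q] := q: 2*buf[g] ≠ store(a, q, q)[4] + 3
Before q := q - 6: 2*buf[g] ≠ store(a, q - 6, q - 6)[4] + 3
Before a[2] := 2*x + x + 5: 2*buf[g] ≠ store(store(a, 2, 3*x + 5), q - 6, q - 6)[4] + 3
Before q := a[g] - g + 9: 2*buf[g] ≠ store(store(a, 2, 3*x + 5), a[g] - g + 3, a[g] - g + 3)[4] + 3
Answer: WP = 2*buf[g] ≠ store(store(a, 2, 3*x + 5), a[g] - g + 3, a[g] - g + 3)[4] + 3


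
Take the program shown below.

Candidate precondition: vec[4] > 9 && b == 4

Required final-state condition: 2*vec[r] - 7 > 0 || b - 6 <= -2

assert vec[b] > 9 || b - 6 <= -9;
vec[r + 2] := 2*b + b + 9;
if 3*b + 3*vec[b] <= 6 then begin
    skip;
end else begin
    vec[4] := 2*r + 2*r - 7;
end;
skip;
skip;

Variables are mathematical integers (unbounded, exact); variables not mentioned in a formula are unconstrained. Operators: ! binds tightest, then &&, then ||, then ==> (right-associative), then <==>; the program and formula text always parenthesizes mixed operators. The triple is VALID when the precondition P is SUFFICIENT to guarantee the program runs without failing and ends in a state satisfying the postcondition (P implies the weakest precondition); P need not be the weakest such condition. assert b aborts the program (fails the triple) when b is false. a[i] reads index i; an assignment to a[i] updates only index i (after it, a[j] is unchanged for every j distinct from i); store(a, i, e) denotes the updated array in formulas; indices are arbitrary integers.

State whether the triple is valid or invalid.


Working backward. After the program, the postcondition 2*vec[r] - 7 > 0 || b - 6 <= -2 must hold; in canonical form it is 2*vec[r] > 7 || b <= 4.
Before skip: 2*vec[r] > 7 || b <= 4
Before skip: 2*vec[r] > 7 || b <= 4
Then branch requires 2*vec[r] > 7 || b <= 4; else branch requires 2*store(vec, 4, 4*r - 7)[r] > 7 || b <= 4.
Before the if: (3*vec[b] + 3*b <= 6 ==> (2*vec[r] > 7 || b <= 4)) && ((!(3*vec[b] + 3*b <= 6)) ==> (2*store(vec, 4, 4*r - 7)[r] > 7 || b <= 4))
Before vec[r + 2] := 2*b + b + 9: (3*store(vec, r + 2, 3*b + 9)[b] + 3*b <= 6 ==> (2*store(vec, r + 2, 3*b + 9)[r] > 7 || b <= 4)) && ((!(3*store(vec, r + 2, 3*b + 9)[b] + 3*b <= 6)) ==> (2*store(store(vec, r + 2, 3*b + 9), 4, 4*r - 7)[r] > 7 || b <= 4))
Before assert vec[b] > 9 || b - 6 <= -9: (vec[b] > 9 || b <= -3) && (3*store(vec, r + 2, 3*b + 9)[b] + 3*b <= 6 ==> (2*store(vec, r + 2, 3*b + 9)[r] > 7 || b <= 4)) && ((!(3*store(vec, r + 2, 3*b + 9)[b] + 3*b <= 6)) ==> (2*store(store(vec, r + 2, 3*b + 9), 4, 4*r - 7)[r] > 7 || b <= 4))
The weakest precondition is (vec[b] > 9 || b <= -3) && (3*store(vec, r + 2, 3*b + 9)[b] + 3*b <= 6 ==> (2*store(vec, r + 2, 3*b + 9)[r] > 7 || b <= 4)) && ((!(3*store(vec, r + 2, 3*b + 9)[b] + 3*b <= 6)) ==> (2*store(store(vec, r + 2, 3*b + 9), 4, 4*r - 7)[r] > 7 || b <= 4)).
Check whether vec[4] > 9 && b == 4 implies it.
Every state satisfying the precondition satisfies the weakest precondition: the implication holds.
Answer: valid


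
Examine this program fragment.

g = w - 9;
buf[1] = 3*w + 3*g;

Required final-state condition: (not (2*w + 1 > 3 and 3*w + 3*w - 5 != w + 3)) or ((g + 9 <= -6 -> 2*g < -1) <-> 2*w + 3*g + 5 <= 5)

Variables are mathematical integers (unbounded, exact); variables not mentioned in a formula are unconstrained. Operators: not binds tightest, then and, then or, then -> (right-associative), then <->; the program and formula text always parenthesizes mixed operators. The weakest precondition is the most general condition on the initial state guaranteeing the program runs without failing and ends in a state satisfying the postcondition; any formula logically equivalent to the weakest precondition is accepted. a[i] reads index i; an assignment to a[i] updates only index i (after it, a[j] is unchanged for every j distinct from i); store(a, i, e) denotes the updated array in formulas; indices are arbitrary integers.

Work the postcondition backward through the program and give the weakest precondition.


Working backward. After the program, the postcondition (not (2*w + 1 > 3 and 3*w + 3*w - 5 != w + 3)) or ((g + 9 <= -6 -> 2*g < -1) <-> 2*w + 3*g + 5 <= 5) must hold; in canonical form it is (not (2*w > 2 and 5*w != 8)) or ((g <= -15 -> 2*g < -1) <-> 3*g + 2*w <= 0).
Before buf[1] := 3*w + 3*g: (not (2*w > 2 and 5*w != 8)) or ((g <= -15 -> 2*g < -1) <-> 3*g + 2*w <= 0)
Before g := w - 9: (not (2*w > 2 and 5*w != 8)) or ((w <= -6 -> 2*w < 17) <-> 5*w <= 27)
Answer: WP = (not (2*w > 2 and 5*w != 8)) or ((w <= -6 -> 2*w < 17) <-> 5*w <= 27)


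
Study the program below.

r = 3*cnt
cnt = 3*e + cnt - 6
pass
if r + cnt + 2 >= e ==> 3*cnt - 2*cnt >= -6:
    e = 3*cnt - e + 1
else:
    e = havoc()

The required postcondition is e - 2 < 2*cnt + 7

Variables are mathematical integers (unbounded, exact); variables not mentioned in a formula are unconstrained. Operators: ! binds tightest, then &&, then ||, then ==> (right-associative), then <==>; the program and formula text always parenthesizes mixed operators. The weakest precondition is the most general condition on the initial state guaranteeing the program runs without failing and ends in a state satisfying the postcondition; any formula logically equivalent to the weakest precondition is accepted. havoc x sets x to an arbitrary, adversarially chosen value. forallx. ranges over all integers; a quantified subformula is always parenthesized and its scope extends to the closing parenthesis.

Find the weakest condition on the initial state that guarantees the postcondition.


Working backward. After the program, the postcondition e - 2 < 2*cnt + 7 must hold; in canonical form it is e < 2*cnt + 9.
Then branch requires cnt < e + 8; else branch requires forall e_1. e_1 < 2*cnt + 9.
Before the if: ((cnt + r >= e - 2 ==> cnt >= -6) ==> cnt < e + 8) && ((!(cnt + r >= e - 2 ==> cnt >= -6)) ==> (forall e_1. e_1 < 2*cnt + 9))
Before skip: ((cnt + r >= e - 2 ==> cnt >= -6) ==> cnt < e + 8) && ((!(cnt + r >= e - 2 ==> cnt >= -6)) ==> (forall e_1. e_1 < 2*cnt + 9))
Before cnt := 3*e + cnt - 6: ((cnt + 2*e + r >= 4 ==> cnt + 3*e >= 0) ==> cnt + 2*e < 14) && ((!(cnt + 2*e + r >= 4 ==> cnt + 3*e >= 0)) ==> (forall e_1. e_1 < 2*cnt + 6*e - 3))
Before r := 3*cnt: ((4*cnt + 2*e >= 4 ==> cnt + 3*e >= 0) ==> cnt + 2*e < 14) && ((!(4*cnt + 2*e >= 4 ==> cnt + 3*e >= 0)) ==> (forall e_1. e_1 < 2*cnt + 6*e - 3))
Answer: WP = ((4*cnt + 2*e >= 4 ==> cnt + 3*e >= 0) ==> cnt + 2*e < 14) && ((!(4*cnt + 2*e >= 4 ==> cnt + 3*e >= 0)) ==> (forall e_1. e_1 < 2*cnt + 6*e - 3))


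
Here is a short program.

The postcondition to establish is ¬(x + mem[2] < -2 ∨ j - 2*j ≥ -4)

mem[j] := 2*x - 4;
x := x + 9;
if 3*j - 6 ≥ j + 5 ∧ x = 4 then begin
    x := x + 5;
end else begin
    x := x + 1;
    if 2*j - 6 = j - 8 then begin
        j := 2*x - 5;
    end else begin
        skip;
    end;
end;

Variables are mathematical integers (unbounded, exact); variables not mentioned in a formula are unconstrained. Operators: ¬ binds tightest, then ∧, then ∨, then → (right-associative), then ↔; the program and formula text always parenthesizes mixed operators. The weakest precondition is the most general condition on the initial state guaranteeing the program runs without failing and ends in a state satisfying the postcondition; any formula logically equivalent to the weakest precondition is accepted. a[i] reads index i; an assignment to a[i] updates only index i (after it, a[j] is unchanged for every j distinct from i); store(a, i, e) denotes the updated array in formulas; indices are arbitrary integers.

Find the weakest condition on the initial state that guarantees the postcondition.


Working backward. After the program, the postcondition ¬(x + mem[2] < -2 ∨ j - 2*j ≥ -4) must hold; in canonical form it is ¬(mem[2] + x < -2 ∨ j ≤ 4).
Then branch requires ¬(mem[2] + x < -7 ∨ j ≤ 4); else branch requires (j = -2 → (¬(mem[2] + x < -3 ∨ 2*x ≤ 7))) ∧ ((¬(j = -2)) → (¬(mem[2] + x < -3 ∨ j ≤ 4))).
Before the if: ((2*j ≥ 11 ∧ x = 4) → (¬(mem[2] + x < -7 ∨ j ≤ 4))) ∧ ((¬(2*j ≥ 11 ∧ x = 4)) → ((j = -2 → (¬(mem[2] + x < -3 ∨ 2*x ≤ 7))) ∧ ((¬(j = -2)) → (¬(mem[2] + x < -3 ∨ j ≤ 4)))))
Before x := x + 9: ((2*j ≥ 11 ∧ x = -5) → (¬(mem[2] + x < -16 ∨ j ≤ 4))) ∧ ((¬(2*j ≥ 11 ∧ x = -5)) → ((j = -2 → (¬(mem[2] + x < -12 ∨ 2*x ≤ -11))) ∧ ((¬(j = -2)) → (¬(mem[2] + x < -12 ∨ j ≤ 4)))))
Before mem[j] := 2*x - 4: ((2*j ≥ 11 ∧ x = -5) → (¬(store(mem, j, 2*x - 4)[2] + x < -16 ∨ j ≤ 4))) ∧ ((¬(2*j ≥ 11 ∧ x = -5)) → ((j = -2 → (¬(store(mem, j, 2*x - 4)[2] + x < -12 ∨ 2*x ≤ -11))) ∧ ((¬(j = -2)) → (¬(store(mem, j, 2*x - 4)[2] + x < -12 ∨ j ≤ 4)))))
Answer: WP = ((2*j ≥ 11 ∧ x = -5) → (¬(store(mem, j, 2*x - 4)[2] + x < -16 ∨ j ≤ 4))) ∧ ((¬(2*j ≥ 11 ∧ x = -5)) → ((j = -2 → (¬(store(mem, j, 2*x - 4)[2] + x < -12 ∨ 2*x ≤ -11))) ∧ ((¬(j = -2)) → (¬(store(mem, j, 2*x - 4)[2] + x < -12 ∨ j ≤ 4)))))
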